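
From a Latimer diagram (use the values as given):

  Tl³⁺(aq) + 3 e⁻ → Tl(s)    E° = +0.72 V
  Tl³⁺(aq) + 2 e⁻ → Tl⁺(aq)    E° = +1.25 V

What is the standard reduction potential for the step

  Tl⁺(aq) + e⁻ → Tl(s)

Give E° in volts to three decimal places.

-0.340 V

Sequential free energies add, so n₃E°₃ = n₁E°₁ + n₂E°₂.
With n₃ = 3, and the known step contributing 2×(+1.25) V, the unknown satisfies 1·E° = 3×(+0.72) − 2×(+1.25) = -0.340.
E° = -0.340 / 1 = -0.340 V.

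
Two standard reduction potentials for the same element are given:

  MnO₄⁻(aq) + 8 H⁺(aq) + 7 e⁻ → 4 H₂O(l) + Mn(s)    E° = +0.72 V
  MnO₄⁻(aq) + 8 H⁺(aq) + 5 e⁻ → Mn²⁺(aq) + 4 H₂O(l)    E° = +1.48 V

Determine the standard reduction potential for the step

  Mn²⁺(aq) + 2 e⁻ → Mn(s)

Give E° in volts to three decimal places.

-1.180 V

Sequential free energies add, so n₃E°₃ = n₁E°₁ + n₂E°₂.
With n₃ = 7, and the known step contributing 5×(+1.48) V, the unknown satisfies 2·E° = 7×(+0.72) − 5×(+1.48) = -2.360.
E° = -2.360 / 2 = -1.180 V.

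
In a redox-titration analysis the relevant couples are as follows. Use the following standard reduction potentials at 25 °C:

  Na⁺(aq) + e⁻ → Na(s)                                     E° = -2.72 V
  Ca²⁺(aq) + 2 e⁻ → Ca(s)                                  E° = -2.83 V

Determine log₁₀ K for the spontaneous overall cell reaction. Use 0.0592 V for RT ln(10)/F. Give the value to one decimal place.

3.7

Cathode: Na⁺/Na; anode: Ca²⁺/Ca. E°cell = +0.11 V, n = 2.
log K = nE°cell / 0.0592 = (2)(+0.11) / 0.0592 = 3.7.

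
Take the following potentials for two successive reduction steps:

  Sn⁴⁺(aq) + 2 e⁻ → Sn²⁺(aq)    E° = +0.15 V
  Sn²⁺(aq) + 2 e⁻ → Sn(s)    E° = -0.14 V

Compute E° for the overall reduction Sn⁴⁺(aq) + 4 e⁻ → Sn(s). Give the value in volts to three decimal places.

+0.005 V

Adding the free-energy changes (−nFE°) of the two steps gives −n₃FE°₃ = −n₁FE°₁ − n₂FE°₂.
E°₃ = (2×+0.15 + 2×-0.14) / 4 = (+0.020) / 4 = +0.005 V.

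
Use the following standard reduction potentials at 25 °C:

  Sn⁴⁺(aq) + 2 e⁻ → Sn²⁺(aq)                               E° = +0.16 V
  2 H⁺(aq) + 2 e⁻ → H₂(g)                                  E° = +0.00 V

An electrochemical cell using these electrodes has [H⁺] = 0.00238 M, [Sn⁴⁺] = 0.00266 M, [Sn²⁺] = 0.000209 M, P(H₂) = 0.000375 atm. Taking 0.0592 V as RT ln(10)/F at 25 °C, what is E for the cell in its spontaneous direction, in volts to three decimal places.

+0.247 V

Sn⁴⁺/Sn²⁺ is the cathode (higher E°), H⁺/H₂ the anode: E°cell = +0.16 − (+0.00) = +0.16 V, n = 2.
Overall: Sn⁴⁺(aq) + H₂(g) → Sn²⁺(aq) + 2 H⁺(aq)
Q = [Sn²⁺]·[H⁺]^2 / ([Sn⁴⁺]·P(H₂)); log Q = -2.926.
E = E° − (0.0592/n) log Q = +0.16 − (0.0592/2)(-2.926) = +0.247 V.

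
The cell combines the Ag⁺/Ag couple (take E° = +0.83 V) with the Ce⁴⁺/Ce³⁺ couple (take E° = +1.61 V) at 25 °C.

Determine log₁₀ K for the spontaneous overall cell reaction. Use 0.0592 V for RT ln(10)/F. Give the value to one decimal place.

13.2

Cathode: Ce⁴⁺/Ce³⁺; anode: Ag⁺/Ag. E°cell = +0.78 V, n = 1.
log K = nE°cell / 0.0592 = (1)(+0.78) / 0.0592 = 13.2.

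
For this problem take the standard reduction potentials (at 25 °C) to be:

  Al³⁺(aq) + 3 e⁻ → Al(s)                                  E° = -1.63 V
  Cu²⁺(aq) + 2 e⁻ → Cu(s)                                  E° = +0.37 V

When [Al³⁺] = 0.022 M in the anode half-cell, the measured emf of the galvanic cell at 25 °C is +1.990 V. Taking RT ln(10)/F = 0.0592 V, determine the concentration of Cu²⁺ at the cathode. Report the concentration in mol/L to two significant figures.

Cu²⁺/Cu is the cathode, Al³⁺/Al the anode: E°cell = +2.00 V, n = 6.
Overall reaction: 3 Cu²⁺(aq) + 2 Al(s) → 3 Cu(s) + 2 Al³⁺(aq); Q = [Al³⁺]^2/[Cu²⁺]^3.
From E = E° − (0.0592/n) log Q: log Q = (E° − E)·n/0.0592 = (+2.00 − (+1.990))·6/0.0592 = 1.0135.
So 3·log[Cu²⁺] = 2·log(0.022) − log Q = -3.3152 − (1.0135) = -4.3287; log[Cu²⁺] = -4.3287 / 3 = -1.4429; [Cu²⁺] = 10^(-1.4429) ≈ 0.036 M.

0.036 M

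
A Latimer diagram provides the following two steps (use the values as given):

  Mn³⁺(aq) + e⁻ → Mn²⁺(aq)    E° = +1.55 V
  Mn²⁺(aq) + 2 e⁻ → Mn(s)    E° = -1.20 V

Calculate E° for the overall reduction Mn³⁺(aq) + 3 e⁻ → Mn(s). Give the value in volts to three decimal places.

-0.283 V

Since ΔG° = −nFE° is additive over sequential reductions, n₃E°₃ = n₁E°₁ + n₂E°₂.
E°₃ = (1×+1.55 + 2×-1.20) / 3 = (-0.850) / 3 = -0.283 V.
E° values themselves are not directly additive — weighting by electron count is essential.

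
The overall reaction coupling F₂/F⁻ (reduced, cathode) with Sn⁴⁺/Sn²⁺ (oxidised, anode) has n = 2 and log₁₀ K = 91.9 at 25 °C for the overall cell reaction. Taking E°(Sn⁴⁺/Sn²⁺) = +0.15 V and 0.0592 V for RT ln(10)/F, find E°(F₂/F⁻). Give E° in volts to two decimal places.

E°cell = (0.0592/n)·log K = (0.0592/2)(91.9) = +2.720 V.
Since F₂/F⁻ is the cathode and Sn⁴⁺/Sn²⁺ the anode, E°cell = E°(F₂/F⁻) − E°(Sn⁴⁺/Sn²⁺).
So E°(F₂/F⁻) = E°cell + E°(Sn⁴⁺/Sn²⁺) = +2.720 + (+0.15) = +2.87 V.

+2.87 V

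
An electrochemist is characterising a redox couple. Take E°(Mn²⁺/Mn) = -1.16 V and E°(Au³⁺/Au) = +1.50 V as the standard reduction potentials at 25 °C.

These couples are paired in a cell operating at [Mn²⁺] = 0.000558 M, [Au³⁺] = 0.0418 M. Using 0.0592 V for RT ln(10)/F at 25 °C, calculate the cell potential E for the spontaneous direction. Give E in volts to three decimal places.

Au³⁺/Au is the cathode (higher E°), Mn²⁺/Mn the anode: E°cell = +1.50 − (-1.16) = +2.66 V, n = 6.
Overall: 2 Au³⁺(aq) + 3 Mn(s) → 2 Au(s) + 3 Mn²⁺(aq)
Q = [Mn²⁺]^3 / ([Au³⁺]^2); log Q = -7.002.
E = E° − (0.0592/n) log Q = +2.66 − (0.0592/6)(-7.002) = +2.729 V.

+2.729 V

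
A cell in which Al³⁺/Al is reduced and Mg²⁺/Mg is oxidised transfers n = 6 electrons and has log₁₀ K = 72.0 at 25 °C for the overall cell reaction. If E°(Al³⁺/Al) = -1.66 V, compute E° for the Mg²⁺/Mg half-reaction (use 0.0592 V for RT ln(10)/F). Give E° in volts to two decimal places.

-2.37 V

E°cell = (0.0592/n)·log K = (0.0592/6)(72.0) = +0.710 V.
Since Al³⁺/Al is the cathode and Mg²⁺/Mg the anode, E°cell = E°(Al³⁺/Al) − E°(Mg²⁺/Mg).
So E°(Mg²⁺/Mg) = E°(Al³⁺/Al) − E°cell = (-1.66) − (+0.710) = -2.37 V.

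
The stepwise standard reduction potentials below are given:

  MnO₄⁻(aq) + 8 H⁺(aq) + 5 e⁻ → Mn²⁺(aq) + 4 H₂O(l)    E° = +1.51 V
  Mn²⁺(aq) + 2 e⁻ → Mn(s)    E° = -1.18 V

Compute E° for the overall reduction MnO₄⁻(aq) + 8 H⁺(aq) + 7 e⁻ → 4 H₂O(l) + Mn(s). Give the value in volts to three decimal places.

Standard free energies of sequential steps add: ΔG°₃ = ΔG°₁ + ΔG°₂, so n₃E°₃ = n₁E°₁ + n₂E°₂.
E°₃ = (5×+1.51 + 2×-1.18) / 7 = (+5.190) / 7 = +0.741 V.
E° values themselves are not directly additive — weighting by electron count is essential.

+0.741 V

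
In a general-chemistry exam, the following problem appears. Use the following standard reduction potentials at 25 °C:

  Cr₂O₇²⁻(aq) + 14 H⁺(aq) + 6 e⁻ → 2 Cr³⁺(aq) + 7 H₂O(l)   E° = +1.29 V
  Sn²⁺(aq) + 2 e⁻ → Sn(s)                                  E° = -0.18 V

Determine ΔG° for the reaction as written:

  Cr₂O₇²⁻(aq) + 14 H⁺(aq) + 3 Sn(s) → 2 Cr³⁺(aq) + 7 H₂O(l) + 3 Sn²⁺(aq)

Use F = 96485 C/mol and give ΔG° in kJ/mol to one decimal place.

-851.0 kJ/mol

As written, Cr₂O₇²⁻/Cr³⁺ is reduced (cathode) and Sn²⁺/Sn is oxidised (anode), so E°cell = (+1.29) − (-0.18) = +1.47 V.
Balancing electrons gives n = 6.
ΔG° = −nFE° = −(6)(96485)(+1.47) = -850,998 J = -851.0 kJ/mol.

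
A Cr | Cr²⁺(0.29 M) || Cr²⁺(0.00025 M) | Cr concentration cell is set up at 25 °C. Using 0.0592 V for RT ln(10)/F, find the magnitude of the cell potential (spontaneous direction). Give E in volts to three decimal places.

For a concentration cell E°cell = 0. The 0.29 M side is the cathode (reduction is favoured where [Cr²⁺] is higher).
With n = 2, E = −(0.0592/2) log([Cr²⁺]ₐₙ/[Cr²⁺]꜀ₐₜ) = −(0.0592/2) log(0.00025/0.29) = −(0.0592/2)(-3.064) = +0.091 V.

+0.091 V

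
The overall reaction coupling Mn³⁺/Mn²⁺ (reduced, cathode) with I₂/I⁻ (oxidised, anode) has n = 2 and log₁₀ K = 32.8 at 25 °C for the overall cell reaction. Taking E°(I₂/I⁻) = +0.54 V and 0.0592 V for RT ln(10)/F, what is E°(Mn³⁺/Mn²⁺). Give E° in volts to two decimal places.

E°cell = (0.0592/n)·log K = (0.0592/2)(32.8) = +0.971 V.
Since Mn³⁺/Mn²⁺ is the cathode and I₂/I⁻ the anode, E°cell = E°(Mn³⁺/Mn²⁺) − E°(I₂/I⁻).
So E°(Mn³⁺/Mn²⁺) = E°cell + E°(I₂/I⁻) = +0.971 + (+0.54) = +1.51 V.

+1.51 V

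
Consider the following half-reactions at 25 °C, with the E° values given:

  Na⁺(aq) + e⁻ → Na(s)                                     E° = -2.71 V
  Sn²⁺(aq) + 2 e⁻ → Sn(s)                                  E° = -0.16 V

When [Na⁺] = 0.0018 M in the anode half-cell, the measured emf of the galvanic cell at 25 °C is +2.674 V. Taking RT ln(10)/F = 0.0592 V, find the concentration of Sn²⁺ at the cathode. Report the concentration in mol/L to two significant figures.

0.050 M

Sn²⁺/Sn is the cathode, Na⁺/Na the anode: E°cell = +2.55 V, n = 2.
Overall reaction: Sn²⁺(aq) + 2 Na(s) → Sn(s) + 2 Na⁺(aq); Q = [Na⁺]^2/[Sn²⁺]^1.
From E = E° − (0.0592/n) log Q: log Q = (E° − E)·n/0.0592 = (+2.55 − (+2.674))·2/0.0592 = -4.1892.
So 1·log[Sn²⁺] = 2·log(0.0018) − log Q = -5.4895 − (-4.1892) = -1.3003; [Sn²⁺] = 10^(-1.3003) ≈ 0.050 M.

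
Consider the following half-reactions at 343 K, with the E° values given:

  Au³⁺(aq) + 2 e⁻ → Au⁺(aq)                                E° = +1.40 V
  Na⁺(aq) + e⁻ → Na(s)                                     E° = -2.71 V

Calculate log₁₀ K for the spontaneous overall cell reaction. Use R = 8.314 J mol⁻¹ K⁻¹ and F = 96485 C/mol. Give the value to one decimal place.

Cathode: Au³⁺/Au⁺; anode: Na⁺/Na. E°cell = (+1.40) − (-2.71) = +4.11 V, with n = 2.
ΔG° = −nFE° = −RT ln K, so ln K = nFE°/(RT) = (2)(96485)(+4.11) / ((8.314)(343)) = 278.117.
log₁₀ K = 278.117 / ln 10 = 120.8.

120.8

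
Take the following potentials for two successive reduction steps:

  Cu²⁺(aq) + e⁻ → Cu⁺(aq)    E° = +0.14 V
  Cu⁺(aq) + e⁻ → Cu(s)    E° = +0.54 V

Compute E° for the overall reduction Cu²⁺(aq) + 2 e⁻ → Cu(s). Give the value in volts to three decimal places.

+0.340 V

Adding the free-energy changes (−nFE°) of the two steps gives −n₃FE°₃ = −n₁FE°₁ − n₂FE°₂.
E°₃ = (1×+0.14 + 1×+0.54) / 2 = (+0.680) / 2 = +0.340 V.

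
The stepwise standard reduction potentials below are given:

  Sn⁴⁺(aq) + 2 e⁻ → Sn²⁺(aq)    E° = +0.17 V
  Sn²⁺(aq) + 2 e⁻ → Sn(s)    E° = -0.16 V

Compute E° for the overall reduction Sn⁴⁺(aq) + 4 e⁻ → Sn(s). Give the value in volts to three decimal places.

+0.005 V

Standard free energies of sequential steps add: ΔG°₃ = ΔG°₁ + ΔG°₂, so n₃E°₃ = n₁E°₁ + n₂E°₂.
E°₃ = (2×+0.17 + 2×-0.16) / 4 = (+0.020) / 4 = +0.005 V.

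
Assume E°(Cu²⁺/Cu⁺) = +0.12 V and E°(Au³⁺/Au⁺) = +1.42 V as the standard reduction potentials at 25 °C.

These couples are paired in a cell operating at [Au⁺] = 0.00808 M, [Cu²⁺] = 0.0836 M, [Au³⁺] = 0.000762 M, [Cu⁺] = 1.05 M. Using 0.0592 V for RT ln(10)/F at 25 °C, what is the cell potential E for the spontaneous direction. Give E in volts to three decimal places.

+1.335 V

Au³⁺/Au⁺ is the cathode (higher E°), Cu²⁺/Cu⁺ the anode: E°cell = +1.42 − (+0.12) = +1.30 V, n = 2.
Overall: Au³⁺(aq) + 2 Cu⁺(aq) → Au⁺(aq) + 2 Cu²⁺(aq)
Q = [Au⁺]·[Cu²⁺]^2 / ([Au³⁺]·[Cu⁺]^2); log Q = -1.173.
E = E° − (0.0592/n) log Q = +1.30 − (0.0592/2)(-1.173) = +1.335 V.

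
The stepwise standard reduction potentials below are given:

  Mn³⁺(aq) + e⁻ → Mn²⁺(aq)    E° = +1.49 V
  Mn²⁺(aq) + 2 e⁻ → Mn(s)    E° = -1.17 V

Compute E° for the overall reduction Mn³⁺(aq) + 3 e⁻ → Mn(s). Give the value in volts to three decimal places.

Standard free energies of sequential steps add: ΔG°₃ = ΔG°₁ + ΔG°₂, so n₃E°₃ = n₁E°₁ + n₂E°₂.
E°₃ = (1×+1.49 + 2×-1.17) / 3 = (-0.850) / 3 = -0.283 V.
Simply averaging or adding the two E° values would be wrong; the electron-weighted sum is required.

-0.283 V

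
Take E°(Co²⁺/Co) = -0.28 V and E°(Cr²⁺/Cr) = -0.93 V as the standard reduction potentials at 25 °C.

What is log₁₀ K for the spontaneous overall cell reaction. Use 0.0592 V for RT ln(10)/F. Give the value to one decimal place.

Cathode: Co²⁺/Co; anode: Cr²⁺/Cr. E°cell = +0.65 V, n = 2.
log K = nE°cell / 0.0592 = (2)(+0.65) / 0.0592 = 22.0.

22.0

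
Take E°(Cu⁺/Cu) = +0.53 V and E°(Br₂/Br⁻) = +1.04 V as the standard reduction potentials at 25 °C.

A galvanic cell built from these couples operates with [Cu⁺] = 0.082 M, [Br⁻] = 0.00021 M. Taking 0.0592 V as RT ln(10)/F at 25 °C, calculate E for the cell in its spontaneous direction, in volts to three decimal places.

Br₂/Br⁻ is the cathode (higher E°), Cu⁺/Cu the anode: E°cell = +1.04 − (+0.53) = +0.51 V, n = 2.
Overall: Br₂(l) + 2 Cu(s) → 2 Br⁻(aq) + 2 Cu⁺(aq)
Q = [Br⁻]^2·[Cu⁺]^2; log Q = -9.528.
E = E° − (0.0592/n) log Q = +0.51 − (0.0592/2)(-9.528) = +0.792 V.

+0.792 V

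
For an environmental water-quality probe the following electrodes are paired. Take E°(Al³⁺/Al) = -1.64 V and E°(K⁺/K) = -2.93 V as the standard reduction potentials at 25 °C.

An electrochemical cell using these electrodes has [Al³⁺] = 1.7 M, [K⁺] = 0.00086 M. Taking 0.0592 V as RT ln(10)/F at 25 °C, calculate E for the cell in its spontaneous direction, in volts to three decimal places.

+1.476 V

Al³⁺/Al is the cathode (higher E°), K⁺/K the anode: E°cell = -1.64 − (-2.93) = +1.29 V, n = 3.
Overall: Al³⁺(aq) + 3 K(s) → Al(s) + 3 K⁺(aq)
Q = [K⁺]^3 / ([Al³⁺]); log Q = -9.427.
E = E° − (0.0592/n) log Q = +1.29 − (0.0592/3)(-9.427) = +1.476 V.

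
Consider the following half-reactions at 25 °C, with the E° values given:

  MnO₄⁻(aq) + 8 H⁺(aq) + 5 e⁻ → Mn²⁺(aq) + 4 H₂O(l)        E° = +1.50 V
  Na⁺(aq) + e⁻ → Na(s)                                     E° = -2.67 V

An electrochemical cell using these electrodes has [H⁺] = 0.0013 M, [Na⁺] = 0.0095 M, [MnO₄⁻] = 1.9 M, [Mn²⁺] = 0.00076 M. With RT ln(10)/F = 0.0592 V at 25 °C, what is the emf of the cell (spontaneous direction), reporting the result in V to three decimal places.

MnO₄⁻/Mn²⁺ is the cathode (higher E°), Na⁺/Na the anode: E°cell = +1.50 − (-2.67) = +4.17 V, n = 5.
Overall: MnO₄⁻(aq) + 8 H⁺(aq) + 5 Na(s) → Mn²⁺(aq) + 4 H₂O(l) + 5 Na⁺(aq)
Q = [Mn²⁺]·[Na⁺]^5 / ([MnO₄⁻]·[H⁺]^8); log Q = 9.579.
E = E° − (0.0592/n) log Q = +4.17 − (0.0592/5)(9.579) = +4.057 V.

+4.057 V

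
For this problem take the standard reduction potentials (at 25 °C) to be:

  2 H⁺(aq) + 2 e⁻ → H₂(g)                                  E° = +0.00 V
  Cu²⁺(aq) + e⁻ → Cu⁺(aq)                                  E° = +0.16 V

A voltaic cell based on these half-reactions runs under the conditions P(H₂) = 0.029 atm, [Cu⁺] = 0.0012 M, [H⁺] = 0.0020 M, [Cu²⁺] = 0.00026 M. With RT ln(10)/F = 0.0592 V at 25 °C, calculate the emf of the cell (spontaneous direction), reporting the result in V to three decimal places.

Cu²⁺/Cu⁺ is the cathode (higher E°), H⁺/H₂ the anode: E°cell = +0.16 − (+0.00) = +0.16 V, n = 2.
Overall: 2 Cu²⁺(aq) + H₂(g) → 2 Cu⁺(aq) + 2 H⁺(aq)
Q = [Cu⁺]^2·[H⁺]^2 / ([Cu²⁺]^2·P(H₂)); log Q = -2.532.
E = E° − (0.0592/n) log Q = +0.16 − (0.0592/2)(-2.532) = +0.235 V.

+0.235 V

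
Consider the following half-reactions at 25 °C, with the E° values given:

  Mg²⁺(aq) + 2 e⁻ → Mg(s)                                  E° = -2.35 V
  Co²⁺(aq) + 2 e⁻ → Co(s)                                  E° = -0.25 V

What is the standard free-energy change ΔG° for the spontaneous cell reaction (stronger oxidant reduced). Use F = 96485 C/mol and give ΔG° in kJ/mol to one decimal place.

-405.2 kJ/mol

Co²⁺/Co (E° = -0.25 V) is the cathode; Mg²⁺/Mg (E° = -2.35 V) is the anode, so E°cell = +2.10 V.
Balancing electrons gives n = 2 (lcm of 2 and 2).
ΔG° = −nFE° = −(2)(96485)(+2.10) = -405,237 J = -405.2 kJ/mol.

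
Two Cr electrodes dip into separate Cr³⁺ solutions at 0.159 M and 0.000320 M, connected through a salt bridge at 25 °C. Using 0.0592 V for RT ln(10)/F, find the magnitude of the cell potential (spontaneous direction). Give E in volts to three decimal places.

For a concentration cell E°cell = 0. The 0.159 M side is the cathode (reduction is favoured where [Cr³⁺] is higher).
With n = 3, E = −(0.0592/3) log([Cr³⁺]ₐₙ/[Cr³⁺]꜀ₐₜ) = −(0.0592/3) log(0.00032/0.159) = −(0.0592/3)(-2.696) = +0.053 V.

+0.053 V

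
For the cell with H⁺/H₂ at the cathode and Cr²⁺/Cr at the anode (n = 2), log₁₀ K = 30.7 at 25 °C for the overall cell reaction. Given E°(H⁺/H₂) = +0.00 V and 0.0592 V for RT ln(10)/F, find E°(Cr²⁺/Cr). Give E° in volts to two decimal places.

-0.91 V

E°cell = (0.0592/n)·log K = (0.0592/2)(30.7) = +0.909 V.
Since H⁺/H₂ is the cathode and Cr²⁺/Cr the anode, E°cell = E°(H⁺/H₂) − E°(Cr²⁺/Cr).
So E°(Cr²⁺/Cr) = E°(H⁺/H₂) − E°cell = (+0.00) − (+0.909) = -0.91 V.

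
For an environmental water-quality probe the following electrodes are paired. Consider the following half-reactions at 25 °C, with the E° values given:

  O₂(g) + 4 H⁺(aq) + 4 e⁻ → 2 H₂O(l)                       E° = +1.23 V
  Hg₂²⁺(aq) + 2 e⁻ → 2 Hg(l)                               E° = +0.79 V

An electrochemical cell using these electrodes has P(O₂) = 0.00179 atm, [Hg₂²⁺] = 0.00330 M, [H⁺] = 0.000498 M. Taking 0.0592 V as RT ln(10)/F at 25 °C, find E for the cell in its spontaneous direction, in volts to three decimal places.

O₂/H₂O is the cathode (higher E°), Hg₂²⁺/Hg the anode: E°cell = +1.23 − (+0.79) = +0.44 V, n = 4.
Overall: O₂(g) + 4 H⁺(aq) + 4 Hg(l) → 2 H₂O(l) + 2 Hg₂²⁺(aq)
Q = [Hg₂²⁺]^2 / (P(O₂)·[H⁺]^4); log Q = 10.995.
E = E° − (0.0592/n) log Q = +0.44 − (0.0592/4)(10.995) = +0.277 V.

+0.277 V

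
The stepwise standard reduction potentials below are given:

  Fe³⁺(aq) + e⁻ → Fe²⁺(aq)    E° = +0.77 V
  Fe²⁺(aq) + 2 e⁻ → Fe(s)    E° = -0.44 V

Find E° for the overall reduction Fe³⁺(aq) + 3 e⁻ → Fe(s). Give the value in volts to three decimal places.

Standard free energies of sequential steps add: ΔG°₃ = ΔG°₁ + ΔG°₂, so n₃E°₃ = n₁E°₁ + n₂E°₂.
E°₃ = (1×+0.77 + 2×-0.44) / 3 = (-0.110) / 3 = -0.037 V.

-0.037 V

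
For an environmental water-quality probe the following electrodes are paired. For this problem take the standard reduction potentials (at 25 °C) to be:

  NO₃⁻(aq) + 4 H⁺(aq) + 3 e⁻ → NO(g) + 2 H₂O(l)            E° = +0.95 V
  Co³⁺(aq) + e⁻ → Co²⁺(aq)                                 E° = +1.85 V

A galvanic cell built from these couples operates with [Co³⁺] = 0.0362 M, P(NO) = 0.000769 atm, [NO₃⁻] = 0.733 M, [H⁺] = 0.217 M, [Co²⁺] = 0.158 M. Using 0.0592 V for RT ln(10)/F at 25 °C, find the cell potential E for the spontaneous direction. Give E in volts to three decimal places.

+0.856 V

Co³⁺/Co²⁺ is the cathode (higher E°), NO₃⁻/NO the anode: E°cell = +1.85 − (+0.95) = +0.90 V, n = 3.
Overall: 3 Co³⁺(aq) + NO(g) + 2 H₂O(l) → 3 Co²⁺(aq) + NO₃⁻(aq) + 4 H⁺(aq)
Q = [Co²⁺]^3·[NO₃⁻]·[H⁺]^4 / ([Co³⁺]^3·P(NO)); log Q = 2.245.
E = E° − (0.0592/n) log Q = +0.90 − (0.0592/3)(2.245) = +0.856 V.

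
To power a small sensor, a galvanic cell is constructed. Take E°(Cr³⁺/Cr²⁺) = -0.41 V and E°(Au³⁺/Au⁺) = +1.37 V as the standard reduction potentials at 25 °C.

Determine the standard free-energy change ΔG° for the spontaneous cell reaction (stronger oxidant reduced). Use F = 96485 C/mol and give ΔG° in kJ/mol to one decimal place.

-343.5 kJ/mol

Au³⁺/Au⁺ (E° = +1.37 V) is the cathode; Cr³⁺/Cr²⁺ (E° = -0.41 V) is the anode, so E°cell = +1.78 V.
Balancing electrons gives n = 2 (lcm of 2 and 1).
ΔG° = −nFE° = −(2)(96485)(+1.78) = -343,487 J = -343.5 kJ/mol.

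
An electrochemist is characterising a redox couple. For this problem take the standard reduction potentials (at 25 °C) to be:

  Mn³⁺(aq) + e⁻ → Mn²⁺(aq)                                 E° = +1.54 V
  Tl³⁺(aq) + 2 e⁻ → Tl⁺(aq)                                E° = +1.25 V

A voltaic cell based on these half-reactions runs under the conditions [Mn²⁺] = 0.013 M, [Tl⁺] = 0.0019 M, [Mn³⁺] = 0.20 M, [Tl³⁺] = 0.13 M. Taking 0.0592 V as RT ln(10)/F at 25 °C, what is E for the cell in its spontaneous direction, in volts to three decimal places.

Mn³⁺/Mn²⁺ is the cathode (higher E°), Tl³⁺/Tl⁺ the anode: E°cell = +1.54 − (+1.25) = +0.29 V, n = 2.
Overall: 2 Mn³⁺(aq) + Tl⁺(aq) → 2 Mn²⁺(aq) + Tl³⁺(aq)
Q = [Mn²⁺]^2·[Tl³⁺] / ([Mn³⁺]^2·[Tl⁺]); log Q = -0.539.
E = E° − (0.0592/n) log Q = +0.29 − (0.0592/2)(-0.539) = +0.306 V.

+0.306 V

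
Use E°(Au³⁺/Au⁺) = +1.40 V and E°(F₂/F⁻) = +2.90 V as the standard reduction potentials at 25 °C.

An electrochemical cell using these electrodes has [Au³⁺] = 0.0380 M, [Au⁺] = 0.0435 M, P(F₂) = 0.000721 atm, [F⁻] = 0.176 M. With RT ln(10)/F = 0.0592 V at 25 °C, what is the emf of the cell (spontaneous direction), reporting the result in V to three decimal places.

+1.453 V

F₂/F⁻ is the cathode (higher E°), Au³⁺/Au⁺ the anode: E°cell = +2.90 − (+1.40) = +1.50 V, n = 2.
Overall: F₂(g) + Au⁺(aq) → 2 F⁻(aq) + Au³⁺(aq)
Q = [F⁻]^2·[Au³⁺] / (P(F₂)·[Au⁺]); log Q = 1.574.
E = E° − (0.0592/n) log Q = +1.50 − (0.0592/2)(1.574) = +1.453 V.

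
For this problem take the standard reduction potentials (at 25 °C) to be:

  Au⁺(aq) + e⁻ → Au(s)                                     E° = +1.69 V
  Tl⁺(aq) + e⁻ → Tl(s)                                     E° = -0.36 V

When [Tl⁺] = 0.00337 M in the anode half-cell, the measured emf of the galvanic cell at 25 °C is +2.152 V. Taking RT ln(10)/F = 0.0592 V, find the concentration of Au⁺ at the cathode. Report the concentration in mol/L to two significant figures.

0.18 M

Au⁺/Au is the cathode, Tl⁺/Tl the anode: E°cell = +2.05 V, n = 1.
Overall reaction: Au⁺(aq) + Tl(s) → Au(s) + Tl⁺(aq); Q = [Tl⁺]^1/[Au⁺]^1.
From E = E° − (0.0592/n) log Q: log Q = (E° − E)·n/0.0592 = (+2.05 − (+2.152))·1/0.0592 = -1.7230.
So 1·log[Au⁺] = 1·log(0.00337) − log Q = -2.4724 − (-1.7230) = -0.7494; [Au⁺] = 10^(-0.7494) ≈ 0.18 M.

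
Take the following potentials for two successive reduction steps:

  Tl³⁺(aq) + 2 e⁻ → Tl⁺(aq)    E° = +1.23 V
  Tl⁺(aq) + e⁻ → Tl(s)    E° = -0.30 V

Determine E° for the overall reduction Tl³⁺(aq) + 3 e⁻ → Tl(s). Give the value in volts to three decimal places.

+0.720 V

Since ΔG° = −nFE° is additive over sequential reductions, n₃E°₃ = n₁E°₁ + n₂E°₂.
E°₃ = (2×+1.23 + 1×-0.30) / 3 = (+2.160) / 3 = +0.720 V.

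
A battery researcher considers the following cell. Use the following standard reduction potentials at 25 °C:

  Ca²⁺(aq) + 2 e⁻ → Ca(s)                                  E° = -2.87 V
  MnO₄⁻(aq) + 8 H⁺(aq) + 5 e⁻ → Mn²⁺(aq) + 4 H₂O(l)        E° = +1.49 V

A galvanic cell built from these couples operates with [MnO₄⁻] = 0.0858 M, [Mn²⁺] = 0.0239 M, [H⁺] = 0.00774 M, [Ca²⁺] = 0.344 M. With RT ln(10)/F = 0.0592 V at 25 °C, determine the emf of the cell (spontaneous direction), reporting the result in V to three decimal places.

MnO₄⁻/Mn²⁺ is the cathode (higher E°), Ca²⁺/Ca the anode: E°cell = +1.49 − (-2.87) = +4.36 V, n = 10.
Overall: 2 MnO₄⁻(aq) + 16 H⁺(aq) + 5 Ca(s) → 2 Mn²⁺(aq) + 8 H₂O(l) + 5 Ca²⁺(aq)
Q = [Mn²⁺]^2·[Ca²⁺]^5 / ([MnO₄⁻]^2·[H⁺]^16); log Q = 30.353.
E = E° − (0.0592/n) log Q = +4.36 − (0.0592/10)(30.353) = +4.180 V.

+4.180 V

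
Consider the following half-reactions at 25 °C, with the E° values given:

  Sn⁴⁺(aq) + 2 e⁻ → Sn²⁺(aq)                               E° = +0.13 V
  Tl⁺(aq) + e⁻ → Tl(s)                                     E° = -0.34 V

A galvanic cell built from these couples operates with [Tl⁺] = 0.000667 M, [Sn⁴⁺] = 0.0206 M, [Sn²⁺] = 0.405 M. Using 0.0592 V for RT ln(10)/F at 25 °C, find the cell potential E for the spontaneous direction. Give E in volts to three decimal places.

+0.620 V

Sn⁴⁺/Sn²⁺ is the cathode (higher E°), Tl⁺/Tl the anode: E°cell = +0.13 − (-0.34) = +0.47 V, n = 2.
Overall: Sn⁴⁺(aq) + 2 Tl(s) → Sn²⁺(aq) + 2 Tl⁺(aq)
Q = [Sn²⁺]·[Tl⁺]^2 / ([Sn⁴⁺]); log Q = -5.058.
E = E° − (0.0592/n) log Q = +0.47 − (0.0592/2)(-5.058) = +0.620 V.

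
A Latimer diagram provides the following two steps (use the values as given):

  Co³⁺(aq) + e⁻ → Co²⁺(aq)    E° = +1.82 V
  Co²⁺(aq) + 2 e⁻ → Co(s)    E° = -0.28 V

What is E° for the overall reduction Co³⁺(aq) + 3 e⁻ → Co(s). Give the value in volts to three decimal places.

Since ΔG° = −nFE° is additive over sequential reductions, n₃E°₃ = n₁E°₁ + n₂E°₂.
E°₃ = (1×+1.82 + 2×-0.28) / 3 = (+1.260) / 3 = +0.420 V.

+0.420 V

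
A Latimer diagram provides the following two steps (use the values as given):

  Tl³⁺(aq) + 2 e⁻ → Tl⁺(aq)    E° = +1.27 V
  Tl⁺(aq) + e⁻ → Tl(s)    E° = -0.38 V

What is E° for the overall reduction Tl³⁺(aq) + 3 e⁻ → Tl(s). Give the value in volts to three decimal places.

Since ΔG° = −nFE° is additive over sequential reductions, n₃E°₃ = n₁E°₁ + n₂E°₂.
E°₃ = (2×+1.27 + 1×-0.38) / 3 = (+2.160) / 3 = +0.720 V.

+0.720 V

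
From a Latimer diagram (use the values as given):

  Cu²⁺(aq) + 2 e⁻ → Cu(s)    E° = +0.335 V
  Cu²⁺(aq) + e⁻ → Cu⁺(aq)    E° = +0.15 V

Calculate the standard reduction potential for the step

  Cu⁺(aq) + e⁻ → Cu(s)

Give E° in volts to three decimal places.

+0.520 V

Sequential free energies add, so n₃E°₃ = n₁E°₁ + n₂E°₂.
With n₃ = 2, and the known step contributing 1×(+0.15) V, the unknown satisfies 1·E° = 2×(+0.335) − 1×(+0.15) = +0.520.
E° = +0.520 / 1 = +0.520 V.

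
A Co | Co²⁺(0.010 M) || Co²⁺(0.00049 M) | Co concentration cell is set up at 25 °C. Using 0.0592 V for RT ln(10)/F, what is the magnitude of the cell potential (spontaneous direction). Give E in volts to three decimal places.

For a concentration cell E°cell = 0. The 0.010 M side is the cathode (reduction is favoured where [Co²⁺] is higher).
With n = 2, E = −(0.0592/2) log([Co²⁺]ₐₙ/[Co²⁺]꜀ₐₜ) = −(0.0592/2) log(0.00049/0.01) = −(0.0592/2)(-1.310) = +0.039 V.

+0.039 V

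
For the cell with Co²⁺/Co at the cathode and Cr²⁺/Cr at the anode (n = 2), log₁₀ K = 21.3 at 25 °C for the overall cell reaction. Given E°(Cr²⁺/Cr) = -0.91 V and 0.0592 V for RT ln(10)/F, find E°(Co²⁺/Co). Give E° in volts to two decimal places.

-0.28 V

E°cell = (0.0592/n)·log K = (0.0592/2)(21.3) = +0.630 V.
Since Co²⁺/Co is the cathode and Cr²⁺/Cr the anode, E°cell = E°(Co²⁺/Co) − E°(Cr²⁺/Cr).
So E°(Co²⁺/Co) = E°cell + E°(Cr²⁺/Cr) = +0.630 + (-0.91) = -0.28 V.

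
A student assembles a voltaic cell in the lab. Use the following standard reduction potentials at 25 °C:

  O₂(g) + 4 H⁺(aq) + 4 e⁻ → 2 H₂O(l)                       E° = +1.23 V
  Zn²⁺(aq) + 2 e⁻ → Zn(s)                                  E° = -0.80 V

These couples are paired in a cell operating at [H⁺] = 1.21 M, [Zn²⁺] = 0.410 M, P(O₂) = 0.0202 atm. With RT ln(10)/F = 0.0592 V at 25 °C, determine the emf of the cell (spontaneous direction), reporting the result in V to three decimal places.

O₂/H₂O is the cathode (higher E°), Zn²⁺/Zn the anode: E°cell = +1.23 − (-0.80) = +2.03 V, n = 4.
Overall: O₂(g) + 4 H⁺(aq) + 2 Zn(s) → 2 H₂O(l) + 2 Zn²⁺(aq)
Q = [Zn²⁺]^2 / (P(O₂)·[H⁺]^4); log Q = 0.589.
E = E° − (0.0592/n) log Q = +2.03 − (0.0592/4)(0.589) = +2.021 V.

+2.021 V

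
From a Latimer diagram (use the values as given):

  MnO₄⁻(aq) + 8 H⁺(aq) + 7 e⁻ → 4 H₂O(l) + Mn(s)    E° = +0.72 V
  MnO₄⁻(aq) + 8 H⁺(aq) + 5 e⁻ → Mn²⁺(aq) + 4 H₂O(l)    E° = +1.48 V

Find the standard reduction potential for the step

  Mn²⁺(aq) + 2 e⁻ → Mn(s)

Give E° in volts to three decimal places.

-1.180 V

Sequential free energies add, so n₃E°₃ = n₁E°₁ + n₂E°₂.
With n₃ = 7, and the known step contributing 5×(+1.48) V, the unknown satisfies 2·E° = 7×(+0.72) − 5×(+1.48) = -2.360.
E° = -2.360 / 2 = -1.180 V.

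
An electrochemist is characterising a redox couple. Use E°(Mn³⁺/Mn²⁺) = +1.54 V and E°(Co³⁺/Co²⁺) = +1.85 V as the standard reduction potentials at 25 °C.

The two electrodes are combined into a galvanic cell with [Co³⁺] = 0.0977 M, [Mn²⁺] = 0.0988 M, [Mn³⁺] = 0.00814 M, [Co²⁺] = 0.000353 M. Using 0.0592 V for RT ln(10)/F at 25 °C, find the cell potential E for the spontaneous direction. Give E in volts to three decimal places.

+0.519 V

Co³⁺/Co²⁺ is the cathode (higher E°), Mn³⁺/Mn²⁺ the anode: E°cell = +1.85 − (+1.54) = +0.31 V, n = 1.
Overall: Co³⁺(aq) + Mn²⁺(aq) → Co²⁺(aq) + Mn³⁺(aq)
Q = [Co²⁺]·[Mn³⁺] / ([Co³⁺]·[Mn²⁺]); log Q = -3.526.
E = E° − (0.0592/n) log Q = +0.31 − (0.0592/1)(-3.526) = +0.519 V.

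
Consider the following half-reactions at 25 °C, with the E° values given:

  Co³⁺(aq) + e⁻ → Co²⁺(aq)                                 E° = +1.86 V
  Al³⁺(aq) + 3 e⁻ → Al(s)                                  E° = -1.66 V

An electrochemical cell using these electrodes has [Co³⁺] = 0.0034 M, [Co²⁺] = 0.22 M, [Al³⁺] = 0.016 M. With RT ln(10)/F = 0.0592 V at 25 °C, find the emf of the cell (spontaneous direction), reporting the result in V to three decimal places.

+3.448 V

Co³⁺/Co²⁺ is the cathode (higher E°), Al³⁺/Al the anode: E°cell = +1.86 − (-1.66) = +3.52 V, n = 3.
Overall: 3 Co³⁺(aq) + Al(s) → 3 Co²⁺(aq) + Al³⁺(aq)
Q = [Co²⁺]^3·[Al³⁺] / ([Co³⁺]^3); log Q = 3.637.
E = E° − (0.0592/n) log Q = +3.52 − (0.0592/3)(3.637) = +3.448 V.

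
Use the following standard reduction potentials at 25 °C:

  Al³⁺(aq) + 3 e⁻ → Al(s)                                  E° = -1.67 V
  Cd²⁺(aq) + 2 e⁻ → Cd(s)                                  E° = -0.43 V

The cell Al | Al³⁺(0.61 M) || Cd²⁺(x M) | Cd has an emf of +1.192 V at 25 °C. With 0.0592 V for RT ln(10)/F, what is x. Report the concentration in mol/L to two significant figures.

Cd²⁺/Cd is the cathode, Al³⁺/Al the anode: E°cell = +1.24 V, n = 6.
Overall reaction: 3 Cd²⁺(aq) + 2 Al(s) → 3 Cd(s) + 2 Al³⁺(aq); Q = [Al³⁺]^2/[Cd²⁺]^3.
From E = E° − (0.0592/n) log Q: log Q = (E° − E)·n/0.0592 = (+1.24 − (+1.192))·6/0.0592 = 4.8649.
So 3·log[Cd²⁺] = 2·log(0.61) − log Q = -0.4293 − (4.8649) = -5.2942; log[Cd²⁺] = -5.2942 / 3 = -1.7647; [Cd²⁺] = 10^(-1.7647) ≈ 0.017 M.

0.017 M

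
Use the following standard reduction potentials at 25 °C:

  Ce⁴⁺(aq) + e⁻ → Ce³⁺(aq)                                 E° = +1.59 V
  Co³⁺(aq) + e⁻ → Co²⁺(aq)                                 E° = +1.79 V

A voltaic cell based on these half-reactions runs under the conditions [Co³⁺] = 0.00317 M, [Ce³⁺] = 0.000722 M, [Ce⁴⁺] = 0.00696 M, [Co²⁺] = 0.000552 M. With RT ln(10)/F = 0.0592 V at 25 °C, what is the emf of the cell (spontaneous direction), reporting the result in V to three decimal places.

+0.187 V

Co³⁺/Co²⁺ is the cathode (higher E°), Ce⁴⁺/Ce³⁺ the anode: E°cell = +1.79 − (+1.59) = +0.20 V, n = 1.
Overall: Co³⁺(aq) + Ce³⁺(aq) → Co²⁺(aq) + Ce⁴⁺(aq)
Q = [Co²⁺]·[Ce⁴⁺] / ([Co³⁺]·[Ce³⁺]); log Q = 0.225.
E = E° − (0.0592/n) log Q = +0.20 − (0.0592/1)(0.225) = +0.187 V.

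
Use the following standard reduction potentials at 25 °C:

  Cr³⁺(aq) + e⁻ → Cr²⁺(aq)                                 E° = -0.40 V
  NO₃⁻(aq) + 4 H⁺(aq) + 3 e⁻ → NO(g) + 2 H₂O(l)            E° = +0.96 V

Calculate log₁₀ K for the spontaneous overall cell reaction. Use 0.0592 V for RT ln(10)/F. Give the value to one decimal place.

Cathode: NO₃⁻/NO; anode: Cr³⁺/Cr²⁺. E°cell = +1.36 V, n = 3.
log K = nE°cell / 0.0592 = (3)(+1.36) / 0.0592 = 68.9.

68.9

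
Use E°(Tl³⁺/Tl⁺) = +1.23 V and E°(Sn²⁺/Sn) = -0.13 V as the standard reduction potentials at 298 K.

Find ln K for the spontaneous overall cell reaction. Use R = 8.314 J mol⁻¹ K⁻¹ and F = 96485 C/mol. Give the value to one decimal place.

Cathode: Tl³⁺/Tl⁺; anode: Sn²⁺/Sn. E°cell = (+1.23) − (-0.13) = +1.36 V, with n = 2.
ΔG° = −nFE° = −RT ln K, so ln K = nFE°/(RT) = (2)(96485)(+1.36) / ((8.314)(298)) = 105.926.

105.9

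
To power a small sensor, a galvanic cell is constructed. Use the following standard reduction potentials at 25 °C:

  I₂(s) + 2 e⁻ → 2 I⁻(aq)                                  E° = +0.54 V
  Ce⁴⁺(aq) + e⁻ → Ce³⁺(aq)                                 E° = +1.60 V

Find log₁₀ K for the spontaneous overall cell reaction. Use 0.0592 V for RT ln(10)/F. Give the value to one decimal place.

35.8

Cathode: Ce⁴⁺/Ce³⁺; anode: I₂/I⁻. E°cell = +1.06 V, n = 2.
log K = nE°cell / 0.0592 = (2)(+1.06) / 0.0592 = 35.8.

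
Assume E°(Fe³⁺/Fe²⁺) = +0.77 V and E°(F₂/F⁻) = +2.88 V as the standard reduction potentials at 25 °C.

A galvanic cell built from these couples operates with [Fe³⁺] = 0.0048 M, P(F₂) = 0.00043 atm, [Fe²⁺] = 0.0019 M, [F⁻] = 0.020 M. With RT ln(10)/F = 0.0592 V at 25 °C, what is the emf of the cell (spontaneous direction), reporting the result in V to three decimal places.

+2.087 V

F₂/F⁻ is the cathode (higher E°), Fe³⁺/Fe²⁺ the anode: E°cell = +2.88 − (+0.77) = +2.11 V, n = 2.
Overall: F₂(g) + 2 Fe²⁺(aq) → 2 F⁻(aq) + 2 Fe³⁺(aq)
Q = [F⁻]^2·[Fe³⁺]^2 / (P(F₂)·[Fe²⁺]^2); log Q = 0.774.
E = E° − (0.0592/n) log Q = +2.11 − (0.0592/2)(0.774) = +2.087 V.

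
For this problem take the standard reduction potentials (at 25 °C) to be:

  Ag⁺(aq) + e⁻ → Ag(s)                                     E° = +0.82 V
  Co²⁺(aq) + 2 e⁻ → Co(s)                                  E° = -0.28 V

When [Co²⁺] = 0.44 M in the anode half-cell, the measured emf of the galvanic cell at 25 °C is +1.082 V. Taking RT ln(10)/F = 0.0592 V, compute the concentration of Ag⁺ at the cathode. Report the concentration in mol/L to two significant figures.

Ag⁺/Ag is the cathode, Co²⁺/Co the anode: E°cell = +1.10 V, n = 2.
Overall reaction: 2 Ag⁺(aq) + Co(s) → 2 Ag(s) + Co²⁺(aq); Q = [Co²⁺]^1/[Ag⁺]^2.
From E = E° − (0.0592/n) log Q: log Q = (E° − E)·n/0.0592 = (+1.10 − (+1.082))·2/0.0592 = 0.6081.
So 2·log[Ag⁺] = 1·log(0.44) − log Q = -0.3565 − (0.6081) = -0.9646; log[Ag⁺] = -0.9646 / 2 = -0.4823; [Ag⁺] = 10^(-0.4823) ≈ 0.33 M.

0.33 M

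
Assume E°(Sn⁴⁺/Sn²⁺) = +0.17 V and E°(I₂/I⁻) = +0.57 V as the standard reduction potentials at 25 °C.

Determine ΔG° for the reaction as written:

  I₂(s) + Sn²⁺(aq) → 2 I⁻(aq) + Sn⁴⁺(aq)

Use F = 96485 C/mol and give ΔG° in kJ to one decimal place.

-77.2 kJ

As written, I₂/I⁻ is reduced (cathode) and Sn⁴⁺/Sn²⁺ is oxidised (anode), so E°cell = (+0.57) − (+0.17) = +0.40 V.
Balancing electrons gives n = 2.
ΔG° = −nFE° = −(2)(96485)(+0.40) = -77,188 J = -77.2 kJ.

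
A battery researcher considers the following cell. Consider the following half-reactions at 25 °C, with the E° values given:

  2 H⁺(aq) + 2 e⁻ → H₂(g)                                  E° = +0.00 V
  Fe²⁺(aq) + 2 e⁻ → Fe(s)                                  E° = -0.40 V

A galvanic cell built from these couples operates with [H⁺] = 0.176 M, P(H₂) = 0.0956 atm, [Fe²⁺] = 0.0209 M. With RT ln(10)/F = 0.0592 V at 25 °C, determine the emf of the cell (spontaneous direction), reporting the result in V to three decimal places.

H⁺/H₂ is the cathode (higher E°), Fe²⁺/Fe the anode: E°cell = +0.00 − (-0.40) = +0.40 V, n = 2.
Overall: 2 H⁺(aq) + Fe(s) → H₂(g) + Fe²⁺(aq)
Q = P(H₂)·[Fe²⁺] / ([H⁺]^2); log Q = -1.190.
E = E° − (0.0592/n) log Q = +0.40 − (0.0592/2)(-1.190) = +0.435 V.

+0.435 V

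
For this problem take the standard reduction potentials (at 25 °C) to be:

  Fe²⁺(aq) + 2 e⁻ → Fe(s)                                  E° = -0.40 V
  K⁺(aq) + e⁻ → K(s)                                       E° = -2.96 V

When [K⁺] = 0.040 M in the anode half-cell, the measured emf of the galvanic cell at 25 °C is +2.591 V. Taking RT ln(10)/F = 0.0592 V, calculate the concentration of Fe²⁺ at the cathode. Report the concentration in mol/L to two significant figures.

Fe²⁺/Fe is the cathode, K⁺/K the anode: E°cell = +2.56 V, n = 2.
Overall reaction: Fe²⁺(aq) + 2 K(s) → Fe(s) + 2 K⁺(aq); Q = [K⁺]^2/[Fe²⁺]^1.
From E = E° − (0.0592/n) log Q: log Q = (E° − E)·n/0.0592 = (+2.56 − (+2.591))·2/0.0592 = -1.0473.
So 1·log[Fe²⁺] = 2·log(0.04) − log Q = -2.7959 − (-1.0473) = -1.7486; [Fe²⁺] = 10^(-1.7486) ≈ 0.018 M.

0.018 M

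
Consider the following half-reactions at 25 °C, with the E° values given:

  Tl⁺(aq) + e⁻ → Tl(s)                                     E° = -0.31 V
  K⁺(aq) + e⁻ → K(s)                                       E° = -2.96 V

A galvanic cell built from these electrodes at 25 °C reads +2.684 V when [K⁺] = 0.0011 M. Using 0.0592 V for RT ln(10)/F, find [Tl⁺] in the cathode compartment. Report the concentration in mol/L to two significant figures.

0.0041 M

Tl⁺/Tl is the cathode, K⁺/K the anode: E°cell = +2.65 V, n = 1.
Overall reaction: Tl⁺(aq) + K(s) → Tl(s) + K⁺(aq); Q = [K⁺]^1/[Tl⁺]^1.
From E = E° − (0.0592/n) log Q: log Q = (E° − E)·n/0.0592 = (+2.65 − (+2.684))·1/0.0592 = -0.5743.
So 1·log[Tl⁺] = 1·log(0.0011) − log Q = -2.9586 − (-0.5743) = -2.3843; [Tl⁺] = 10^(-2.3843) ≈ 0.0041 M.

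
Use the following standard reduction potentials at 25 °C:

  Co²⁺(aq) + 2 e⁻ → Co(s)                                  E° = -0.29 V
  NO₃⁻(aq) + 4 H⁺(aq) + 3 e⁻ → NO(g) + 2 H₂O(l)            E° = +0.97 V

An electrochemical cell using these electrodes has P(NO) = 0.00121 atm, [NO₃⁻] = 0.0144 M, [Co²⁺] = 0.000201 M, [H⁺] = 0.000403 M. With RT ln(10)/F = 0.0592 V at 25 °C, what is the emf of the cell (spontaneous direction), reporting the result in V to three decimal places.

NO₃⁻/NO is the cathode (higher E°), Co²⁺/Co the anode: E°cell = +0.97 − (-0.29) = +1.26 V, n = 6.
Overall: 2 NO₃⁻(aq) + 8 H⁺(aq) + 3 Co(s) → 2 NO(g) + 4 H₂O(l) + 3 Co²⁺(aq)
Q = P(NO)^2·[Co²⁺]^3 / ([NO₃⁻]^2·[H⁺]^8); log Q = 13.916.
E = E° − (0.0592/n) log Q = +1.26 − (0.0592/6)(13.916) = +1.123 V.

+1.123 V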